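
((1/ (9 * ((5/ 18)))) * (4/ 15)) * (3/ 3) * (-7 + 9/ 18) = -0.69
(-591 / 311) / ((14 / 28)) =-1182 / 311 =-3.80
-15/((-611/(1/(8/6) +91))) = 5505/2444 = 2.25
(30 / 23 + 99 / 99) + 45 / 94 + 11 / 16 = 60027 / 17296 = 3.47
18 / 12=3 / 2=1.50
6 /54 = 1 /9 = 0.11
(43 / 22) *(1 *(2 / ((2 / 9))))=387 / 22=17.59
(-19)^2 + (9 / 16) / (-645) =1241837 / 3440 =361.00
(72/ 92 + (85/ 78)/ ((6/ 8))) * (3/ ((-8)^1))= -0.84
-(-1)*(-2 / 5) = -2 / 5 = -0.40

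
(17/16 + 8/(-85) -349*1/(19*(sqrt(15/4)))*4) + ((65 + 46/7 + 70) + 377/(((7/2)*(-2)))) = 50.74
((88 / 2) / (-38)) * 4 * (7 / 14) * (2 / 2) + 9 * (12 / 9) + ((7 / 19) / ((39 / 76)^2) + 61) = 2083135 / 28899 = 72.08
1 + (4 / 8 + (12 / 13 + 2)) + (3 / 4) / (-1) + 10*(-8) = -3969 / 52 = -76.33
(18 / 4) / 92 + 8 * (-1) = -1463 / 184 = -7.95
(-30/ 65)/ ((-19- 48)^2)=-6/ 58357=-0.00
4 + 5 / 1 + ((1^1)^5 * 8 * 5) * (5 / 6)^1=127 / 3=42.33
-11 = -11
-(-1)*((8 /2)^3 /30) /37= 32 /555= 0.06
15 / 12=5 / 4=1.25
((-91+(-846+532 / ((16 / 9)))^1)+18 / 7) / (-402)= 17785 / 11256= 1.58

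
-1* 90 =-90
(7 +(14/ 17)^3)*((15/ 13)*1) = 557025/ 63869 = 8.72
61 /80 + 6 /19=1639 /1520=1.08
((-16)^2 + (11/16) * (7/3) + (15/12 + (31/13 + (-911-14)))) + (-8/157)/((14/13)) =-455223961/685776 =-663.81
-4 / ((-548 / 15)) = 15 / 137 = 0.11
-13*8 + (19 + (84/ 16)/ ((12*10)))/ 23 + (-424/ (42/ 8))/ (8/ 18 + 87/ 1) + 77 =-549312157/ 20273120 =-27.10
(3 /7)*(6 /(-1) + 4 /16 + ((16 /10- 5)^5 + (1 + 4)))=-17066409 /87500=-195.04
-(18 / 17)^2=-324 / 289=-1.12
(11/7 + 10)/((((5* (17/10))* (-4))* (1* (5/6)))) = -243/595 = -0.41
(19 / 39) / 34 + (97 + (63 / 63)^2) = 129967 / 1326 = 98.01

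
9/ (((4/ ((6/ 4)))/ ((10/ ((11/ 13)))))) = 1755/ 44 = 39.89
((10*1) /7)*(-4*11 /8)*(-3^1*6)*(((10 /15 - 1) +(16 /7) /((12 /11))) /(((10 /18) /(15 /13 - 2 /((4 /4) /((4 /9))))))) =75702 /637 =118.84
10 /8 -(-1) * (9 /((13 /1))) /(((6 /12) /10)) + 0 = 785 /52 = 15.10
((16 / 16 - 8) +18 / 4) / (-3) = 5 / 6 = 0.83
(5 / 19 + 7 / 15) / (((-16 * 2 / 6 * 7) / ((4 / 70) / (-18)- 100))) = 409513 / 209475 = 1.95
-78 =-78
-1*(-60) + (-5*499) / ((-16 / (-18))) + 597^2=2829297 / 8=353662.12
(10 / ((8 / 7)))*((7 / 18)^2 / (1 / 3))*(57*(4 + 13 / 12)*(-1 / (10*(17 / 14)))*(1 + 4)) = -13913795 / 29376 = -473.64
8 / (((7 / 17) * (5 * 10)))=68 / 175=0.39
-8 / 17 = -0.47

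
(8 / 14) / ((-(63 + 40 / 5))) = -4 / 497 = -0.01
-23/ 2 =-11.50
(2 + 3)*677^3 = 1551443665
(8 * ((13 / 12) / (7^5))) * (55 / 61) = 1430 / 3075681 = 0.00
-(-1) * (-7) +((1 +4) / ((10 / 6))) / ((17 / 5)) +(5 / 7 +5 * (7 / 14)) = -691 / 238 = -2.90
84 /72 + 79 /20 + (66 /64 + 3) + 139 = 71111 /480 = 148.15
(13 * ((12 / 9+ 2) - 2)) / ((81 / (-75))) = -1300 / 81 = -16.05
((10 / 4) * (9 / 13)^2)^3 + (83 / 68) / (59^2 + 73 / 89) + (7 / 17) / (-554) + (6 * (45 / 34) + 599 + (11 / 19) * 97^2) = 405221958193499369087 / 66912731639790699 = 6055.98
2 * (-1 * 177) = -354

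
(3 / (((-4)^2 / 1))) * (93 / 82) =279 / 1312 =0.21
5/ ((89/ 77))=385/ 89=4.33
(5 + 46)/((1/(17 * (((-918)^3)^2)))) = 518889860916020860608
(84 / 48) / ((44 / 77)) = 49 / 16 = 3.06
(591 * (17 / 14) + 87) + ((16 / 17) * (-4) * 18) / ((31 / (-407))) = 12500751 / 7378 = 1694.33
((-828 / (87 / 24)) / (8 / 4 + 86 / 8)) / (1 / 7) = -61824 / 493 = -125.40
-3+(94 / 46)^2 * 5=9458 / 529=17.88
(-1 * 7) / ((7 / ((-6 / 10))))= 0.60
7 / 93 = 0.08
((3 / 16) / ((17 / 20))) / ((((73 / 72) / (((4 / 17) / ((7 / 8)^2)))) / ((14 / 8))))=17280 / 147679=0.12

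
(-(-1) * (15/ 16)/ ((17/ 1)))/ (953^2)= 15/ 247032848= 0.00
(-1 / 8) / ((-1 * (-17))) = -1 / 136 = -0.01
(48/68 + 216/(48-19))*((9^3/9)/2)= 162810/493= 330.24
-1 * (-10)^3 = 1000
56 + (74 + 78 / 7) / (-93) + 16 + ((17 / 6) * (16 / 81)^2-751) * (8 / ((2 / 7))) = -89498186696 / 4271211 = -20953.82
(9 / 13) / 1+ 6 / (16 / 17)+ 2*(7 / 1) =2191 / 104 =21.07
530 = 530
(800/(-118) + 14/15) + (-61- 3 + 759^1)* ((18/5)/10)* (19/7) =834179/1239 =673.27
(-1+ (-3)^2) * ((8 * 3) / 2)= 96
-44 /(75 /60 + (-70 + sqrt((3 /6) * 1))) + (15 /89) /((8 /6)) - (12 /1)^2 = -3855796723 /26919652 + 352 * sqrt(2) /75617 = -143.23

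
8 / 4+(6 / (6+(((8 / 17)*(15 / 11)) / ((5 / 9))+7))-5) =-6819 / 2647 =-2.58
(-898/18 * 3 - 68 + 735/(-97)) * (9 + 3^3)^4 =-36697370112/97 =-378323403.22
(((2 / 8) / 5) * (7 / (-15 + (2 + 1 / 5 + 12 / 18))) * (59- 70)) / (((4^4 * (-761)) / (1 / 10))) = -33 / 202608640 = -0.00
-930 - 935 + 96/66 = -20499/11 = -1863.55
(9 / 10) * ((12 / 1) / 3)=18 / 5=3.60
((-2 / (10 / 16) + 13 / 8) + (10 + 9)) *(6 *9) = 18819 / 20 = 940.95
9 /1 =9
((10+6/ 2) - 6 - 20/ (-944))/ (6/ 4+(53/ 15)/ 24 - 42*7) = -0.02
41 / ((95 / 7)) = 287 / 95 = 3.02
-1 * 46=-46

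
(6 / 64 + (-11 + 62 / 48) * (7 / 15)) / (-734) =6389 / 1056960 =0.01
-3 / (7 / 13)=-39 / 7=-5.57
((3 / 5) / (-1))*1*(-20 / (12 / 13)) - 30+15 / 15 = -16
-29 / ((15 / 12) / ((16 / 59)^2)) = -29696 / 17405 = -1.71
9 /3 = 3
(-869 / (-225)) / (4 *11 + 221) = 0.01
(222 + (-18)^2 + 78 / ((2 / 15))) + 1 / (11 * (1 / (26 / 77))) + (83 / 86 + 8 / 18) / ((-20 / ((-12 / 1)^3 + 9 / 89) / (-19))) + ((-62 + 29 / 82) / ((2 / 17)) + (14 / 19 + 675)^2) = 873015117035217769 / 1919079306760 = 454913.52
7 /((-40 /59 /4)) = -413 /10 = -41.30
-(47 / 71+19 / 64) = -0.96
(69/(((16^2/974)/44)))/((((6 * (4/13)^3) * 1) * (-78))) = -20822659/24576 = -847.28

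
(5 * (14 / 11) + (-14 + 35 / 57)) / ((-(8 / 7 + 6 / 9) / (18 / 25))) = 2.79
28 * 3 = 84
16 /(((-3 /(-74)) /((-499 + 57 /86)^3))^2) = 8482698876712362712320955958281 /56892267441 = 149101086285747475316.92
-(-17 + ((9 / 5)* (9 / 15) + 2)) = 348 / 25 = 13.92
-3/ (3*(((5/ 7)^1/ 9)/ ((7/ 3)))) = -147/ 5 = -29.40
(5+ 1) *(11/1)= 66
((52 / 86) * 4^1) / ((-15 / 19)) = -1976 / 645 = -3.06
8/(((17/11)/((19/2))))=836/17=49.18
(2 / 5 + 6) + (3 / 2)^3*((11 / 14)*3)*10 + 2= 24627 / 280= 87.95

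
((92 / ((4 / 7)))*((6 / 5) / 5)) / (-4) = -9.66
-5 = -5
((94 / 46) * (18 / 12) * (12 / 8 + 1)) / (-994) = -705 / 91448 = -0.01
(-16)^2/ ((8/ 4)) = 128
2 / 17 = 0.12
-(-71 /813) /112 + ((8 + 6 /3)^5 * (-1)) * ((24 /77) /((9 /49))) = -169971199219 /1001616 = -169696.97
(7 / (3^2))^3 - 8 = -7.53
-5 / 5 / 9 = -1 / 9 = -0.11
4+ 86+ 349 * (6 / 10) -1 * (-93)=1962 / 5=392.40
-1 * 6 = -6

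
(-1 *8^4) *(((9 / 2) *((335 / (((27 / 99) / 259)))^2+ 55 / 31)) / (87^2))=-57831726611394560 / 234639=-246471075189.52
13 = 13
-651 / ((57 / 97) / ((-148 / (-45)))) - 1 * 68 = -3173392 / 855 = -3711.57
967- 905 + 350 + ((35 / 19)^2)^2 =55192877 / 130321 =423.51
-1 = -1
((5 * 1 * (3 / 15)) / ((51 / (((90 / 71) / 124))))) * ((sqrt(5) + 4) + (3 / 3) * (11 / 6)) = 0.00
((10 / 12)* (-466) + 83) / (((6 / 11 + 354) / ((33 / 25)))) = -27709 / 24375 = -1.14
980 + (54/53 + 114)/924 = 3999888/4081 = 980.12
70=70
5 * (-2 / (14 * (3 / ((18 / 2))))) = -15 / 7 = -2.14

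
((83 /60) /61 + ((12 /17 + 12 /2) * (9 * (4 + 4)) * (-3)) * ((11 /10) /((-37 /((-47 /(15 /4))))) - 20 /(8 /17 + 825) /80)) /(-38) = 87106004593877 /6138126817800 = 14.19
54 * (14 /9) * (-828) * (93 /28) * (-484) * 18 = 2012576544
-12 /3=-4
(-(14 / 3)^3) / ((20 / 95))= -13034 / 27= -482.74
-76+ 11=-65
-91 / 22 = -4.14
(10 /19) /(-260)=-1 /494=-0.00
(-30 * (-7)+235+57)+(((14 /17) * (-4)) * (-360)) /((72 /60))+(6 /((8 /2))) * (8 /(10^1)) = 126772 /85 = 1491.44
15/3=5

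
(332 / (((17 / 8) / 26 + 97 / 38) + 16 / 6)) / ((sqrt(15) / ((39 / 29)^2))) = 29.25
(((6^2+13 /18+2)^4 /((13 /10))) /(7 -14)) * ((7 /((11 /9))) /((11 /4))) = -1180051922405 /2293434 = -514534.94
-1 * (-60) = 60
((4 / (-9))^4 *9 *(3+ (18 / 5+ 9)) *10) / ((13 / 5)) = 5120 / 243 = 21.07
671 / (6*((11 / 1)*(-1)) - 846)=-671 / 912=-0.74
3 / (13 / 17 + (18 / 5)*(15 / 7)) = 357 / 1009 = 0.35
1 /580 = 0.00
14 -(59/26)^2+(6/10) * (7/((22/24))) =499417/37180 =13.43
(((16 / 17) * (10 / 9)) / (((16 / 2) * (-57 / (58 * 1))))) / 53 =-1160 / 462213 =-0.00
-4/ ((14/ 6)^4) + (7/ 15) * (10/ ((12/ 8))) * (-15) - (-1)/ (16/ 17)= -5271341/ 115248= -45.74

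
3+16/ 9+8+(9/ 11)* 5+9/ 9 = 17.87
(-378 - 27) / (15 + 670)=-81 / 137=-0.59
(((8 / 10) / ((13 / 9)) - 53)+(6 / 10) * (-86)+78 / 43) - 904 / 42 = -123.76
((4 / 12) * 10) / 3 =10 / 9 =1.11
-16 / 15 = -1.07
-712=-712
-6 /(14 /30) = -90 /7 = -12.86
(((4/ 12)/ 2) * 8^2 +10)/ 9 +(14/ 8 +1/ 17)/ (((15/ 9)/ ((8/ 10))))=3.16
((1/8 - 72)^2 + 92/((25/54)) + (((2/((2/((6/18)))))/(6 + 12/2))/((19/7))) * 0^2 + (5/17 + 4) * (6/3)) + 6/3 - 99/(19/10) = 2751039371/516800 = 5323.22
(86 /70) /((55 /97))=4171 /1925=2.17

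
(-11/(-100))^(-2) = 10000/121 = 82.64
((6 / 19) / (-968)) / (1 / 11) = -3 / 836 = -0.00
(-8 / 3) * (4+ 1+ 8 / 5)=-88 / 5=-17.60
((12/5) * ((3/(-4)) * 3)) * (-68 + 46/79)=143802/395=364.06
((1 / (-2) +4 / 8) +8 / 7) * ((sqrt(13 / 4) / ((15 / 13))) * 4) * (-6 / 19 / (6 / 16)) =-6.01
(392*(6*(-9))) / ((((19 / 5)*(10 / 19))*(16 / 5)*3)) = -2205 / 2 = -1102.50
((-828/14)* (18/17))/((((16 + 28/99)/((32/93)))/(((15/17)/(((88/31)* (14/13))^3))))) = -439211565/10746952832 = -0.04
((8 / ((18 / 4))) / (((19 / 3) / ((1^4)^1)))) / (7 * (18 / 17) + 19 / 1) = 272 / 25593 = 0.01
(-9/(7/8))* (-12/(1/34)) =29376/7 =4196.57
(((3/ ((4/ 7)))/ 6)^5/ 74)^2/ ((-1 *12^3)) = -282475249/ 10160312074371072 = -0.00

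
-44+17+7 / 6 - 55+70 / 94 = -22585 / 282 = -80.09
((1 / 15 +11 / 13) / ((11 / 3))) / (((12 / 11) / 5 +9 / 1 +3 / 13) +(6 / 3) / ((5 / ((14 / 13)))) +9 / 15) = 178 / 7493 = 0.02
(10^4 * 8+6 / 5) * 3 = 1200018 / 5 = 240003.60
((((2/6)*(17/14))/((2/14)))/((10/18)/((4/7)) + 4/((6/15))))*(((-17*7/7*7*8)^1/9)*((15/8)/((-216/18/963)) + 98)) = 3396617/2370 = 1433.17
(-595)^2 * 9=3186225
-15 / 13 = -1.15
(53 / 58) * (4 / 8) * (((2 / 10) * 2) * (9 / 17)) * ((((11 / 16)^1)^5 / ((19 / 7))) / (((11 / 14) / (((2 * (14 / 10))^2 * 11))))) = 0.60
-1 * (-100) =100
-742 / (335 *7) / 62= -53 / 10385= -0.01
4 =4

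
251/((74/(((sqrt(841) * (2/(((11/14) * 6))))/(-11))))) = -50953/13431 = -3.79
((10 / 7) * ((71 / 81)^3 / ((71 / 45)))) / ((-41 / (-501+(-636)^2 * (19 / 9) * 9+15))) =-215220958100 / 1883007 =-114296.42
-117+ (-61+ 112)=-66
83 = 83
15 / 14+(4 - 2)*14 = 407 / 14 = 29.07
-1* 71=-71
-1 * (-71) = 71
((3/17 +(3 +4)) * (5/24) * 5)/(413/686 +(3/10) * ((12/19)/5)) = 35494375/3038478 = 11.68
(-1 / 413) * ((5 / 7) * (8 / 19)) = -40 / 54929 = -0.00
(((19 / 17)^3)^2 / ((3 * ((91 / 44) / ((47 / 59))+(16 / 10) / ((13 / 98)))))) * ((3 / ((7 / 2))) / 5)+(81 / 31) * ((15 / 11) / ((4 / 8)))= 7.13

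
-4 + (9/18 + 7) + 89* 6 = 1075/2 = 537.50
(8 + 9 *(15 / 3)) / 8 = 53 / 8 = 6.62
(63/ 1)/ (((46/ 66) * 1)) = 2079/ 23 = 90.39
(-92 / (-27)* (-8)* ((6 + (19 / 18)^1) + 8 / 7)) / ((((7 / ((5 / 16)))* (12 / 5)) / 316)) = -46924025 / 35721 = -1313.63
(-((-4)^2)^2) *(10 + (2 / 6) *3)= -2816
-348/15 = -116/5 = -23.20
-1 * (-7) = 7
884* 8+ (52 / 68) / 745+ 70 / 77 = 985362473 / 139315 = 7072.91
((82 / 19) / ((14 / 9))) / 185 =369 / 24605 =0.01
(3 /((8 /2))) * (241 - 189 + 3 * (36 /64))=2577 /64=40.27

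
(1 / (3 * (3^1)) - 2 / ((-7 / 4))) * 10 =790 / 63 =12.54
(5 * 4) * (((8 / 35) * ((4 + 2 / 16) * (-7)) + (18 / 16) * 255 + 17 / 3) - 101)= 3698.83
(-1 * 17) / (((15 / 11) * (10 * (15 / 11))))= -2057 / 2250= -0.91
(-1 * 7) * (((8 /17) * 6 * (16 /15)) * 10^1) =-3584 /17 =-210.82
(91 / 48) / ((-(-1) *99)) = 91 / 4752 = 0.02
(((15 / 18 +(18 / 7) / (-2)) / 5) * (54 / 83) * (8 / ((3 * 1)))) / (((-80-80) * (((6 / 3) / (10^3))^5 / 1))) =30658347676.42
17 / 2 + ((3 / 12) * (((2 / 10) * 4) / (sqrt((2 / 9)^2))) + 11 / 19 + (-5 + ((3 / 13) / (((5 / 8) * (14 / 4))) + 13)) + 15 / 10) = 67723 / 3458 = 19.58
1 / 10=0.10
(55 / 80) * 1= 11 / 16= 0.69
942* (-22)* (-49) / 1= 1015476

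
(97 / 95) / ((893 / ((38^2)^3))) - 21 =809027833 / 235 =3442671.63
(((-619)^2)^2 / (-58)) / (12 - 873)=146812351921 / 49938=2939892.51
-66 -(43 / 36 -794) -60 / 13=337985 / 468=722.19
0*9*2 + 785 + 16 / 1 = 801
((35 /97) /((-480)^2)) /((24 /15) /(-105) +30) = 245 /4690864128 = 0.00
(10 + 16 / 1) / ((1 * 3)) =26 / 3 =8.67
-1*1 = -1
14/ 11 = 1.27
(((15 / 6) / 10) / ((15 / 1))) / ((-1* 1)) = -1 / 60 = -0.02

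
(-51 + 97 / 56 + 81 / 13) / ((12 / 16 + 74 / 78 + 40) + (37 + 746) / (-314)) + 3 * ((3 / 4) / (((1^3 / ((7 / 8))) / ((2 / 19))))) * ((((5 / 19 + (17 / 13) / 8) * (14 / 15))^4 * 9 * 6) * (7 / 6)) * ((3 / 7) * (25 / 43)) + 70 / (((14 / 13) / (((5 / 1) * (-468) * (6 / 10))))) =-11235979055488713360426208599 / 123119153739189702348800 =-91261.02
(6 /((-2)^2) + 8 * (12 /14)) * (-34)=-1989 /7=-284.14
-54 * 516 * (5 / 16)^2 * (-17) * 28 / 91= 1480275 / 104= 14233.41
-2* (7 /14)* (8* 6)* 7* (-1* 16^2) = 86016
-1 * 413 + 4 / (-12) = -1240 / 3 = -413.33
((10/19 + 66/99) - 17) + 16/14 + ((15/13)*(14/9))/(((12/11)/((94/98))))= -407263/31122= -13.09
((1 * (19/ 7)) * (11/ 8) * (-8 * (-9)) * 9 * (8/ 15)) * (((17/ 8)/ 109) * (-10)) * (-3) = 575586/ 763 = 754.37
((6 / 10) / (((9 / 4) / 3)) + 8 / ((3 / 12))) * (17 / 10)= 1394 / 25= 55.76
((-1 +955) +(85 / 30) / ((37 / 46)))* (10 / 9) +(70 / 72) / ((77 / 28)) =11695235 / 10989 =1064.27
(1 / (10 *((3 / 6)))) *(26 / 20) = 13 / 50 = 0.26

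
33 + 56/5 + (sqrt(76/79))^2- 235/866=15355749/342070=44.89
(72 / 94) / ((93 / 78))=936 / 1457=0.64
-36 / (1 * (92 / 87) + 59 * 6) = -1566 / 15445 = -0.10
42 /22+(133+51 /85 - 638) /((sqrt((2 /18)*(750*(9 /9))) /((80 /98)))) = 21 /11 - 10088*sqrt(30) /1225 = -43.20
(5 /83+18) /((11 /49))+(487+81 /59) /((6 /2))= 39308009 /161601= 243.24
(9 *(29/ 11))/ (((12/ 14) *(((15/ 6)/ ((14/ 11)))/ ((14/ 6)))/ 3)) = 59682/ 605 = 98.65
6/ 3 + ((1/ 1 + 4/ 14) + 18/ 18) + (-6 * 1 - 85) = -607/ 7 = -86.71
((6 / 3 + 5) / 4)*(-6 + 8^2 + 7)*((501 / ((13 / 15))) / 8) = 263025 / 32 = 8219.53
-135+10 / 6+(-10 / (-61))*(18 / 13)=-316660 / 2379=-133.11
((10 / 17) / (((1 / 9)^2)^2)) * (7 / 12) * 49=3750705 / 34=110314.85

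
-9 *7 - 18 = -81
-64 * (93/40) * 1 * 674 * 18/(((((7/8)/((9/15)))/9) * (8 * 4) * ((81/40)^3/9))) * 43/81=-9200046080/45927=-200318.90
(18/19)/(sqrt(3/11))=1.81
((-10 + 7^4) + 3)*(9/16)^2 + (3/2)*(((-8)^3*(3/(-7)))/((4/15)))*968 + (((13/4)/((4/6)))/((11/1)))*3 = 11783314953/9856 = 1195547.38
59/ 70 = 0.84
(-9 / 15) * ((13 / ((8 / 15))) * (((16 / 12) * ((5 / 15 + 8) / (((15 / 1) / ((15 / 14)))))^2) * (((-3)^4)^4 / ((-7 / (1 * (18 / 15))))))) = 69950921625 / 1372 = 50984636.75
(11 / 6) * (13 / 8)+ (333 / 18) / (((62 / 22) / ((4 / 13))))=96701 / 19344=5.00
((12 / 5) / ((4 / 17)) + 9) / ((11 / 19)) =1824 / 55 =33.16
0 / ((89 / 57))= 0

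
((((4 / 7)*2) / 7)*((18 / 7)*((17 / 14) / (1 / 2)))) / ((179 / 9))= 22032 / 429779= 0.05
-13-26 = -39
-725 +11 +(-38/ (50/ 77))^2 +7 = 1698494/ 625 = 2717.59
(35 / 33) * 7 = 245 / 33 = 7.42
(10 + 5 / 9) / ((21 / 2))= 190 / 189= 1.01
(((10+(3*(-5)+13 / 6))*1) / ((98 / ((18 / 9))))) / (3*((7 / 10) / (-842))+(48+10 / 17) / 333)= -135052590 / 334965911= -0.40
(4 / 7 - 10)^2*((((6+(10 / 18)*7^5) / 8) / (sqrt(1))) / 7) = 10174769 / 686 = 14832.02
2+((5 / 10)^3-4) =-15 / 8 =-1.88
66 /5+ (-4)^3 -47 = -489 /5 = -97.80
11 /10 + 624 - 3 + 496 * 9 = 50861 /10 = 5086.10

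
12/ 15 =4/ 5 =0.80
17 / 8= 2.12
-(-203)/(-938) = -29/134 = -0.22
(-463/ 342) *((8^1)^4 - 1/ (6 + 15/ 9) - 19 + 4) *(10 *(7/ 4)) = -20013175/ 207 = -96682.00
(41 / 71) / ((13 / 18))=0.80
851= 851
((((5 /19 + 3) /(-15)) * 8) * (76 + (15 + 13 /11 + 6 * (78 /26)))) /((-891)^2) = -200384 /829605645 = -0.00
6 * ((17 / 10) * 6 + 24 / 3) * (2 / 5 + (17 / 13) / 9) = 4466 / 75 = 59.55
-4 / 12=-0.33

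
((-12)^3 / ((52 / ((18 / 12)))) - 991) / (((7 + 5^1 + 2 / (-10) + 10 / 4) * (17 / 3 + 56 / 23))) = -9336390 / 1039181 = -8.98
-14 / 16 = -7 / 8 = -0.88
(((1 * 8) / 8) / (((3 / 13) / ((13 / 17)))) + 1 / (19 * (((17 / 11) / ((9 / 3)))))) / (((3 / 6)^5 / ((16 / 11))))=1694720 / 10659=158.99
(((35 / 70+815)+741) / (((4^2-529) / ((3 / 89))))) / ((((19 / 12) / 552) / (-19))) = 677.46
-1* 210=-210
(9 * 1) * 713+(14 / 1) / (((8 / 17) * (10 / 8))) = 32204 / 5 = 6440.80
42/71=0.59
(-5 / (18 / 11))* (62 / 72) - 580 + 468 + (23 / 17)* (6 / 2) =-110.57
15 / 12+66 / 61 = 569 / 244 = 2.33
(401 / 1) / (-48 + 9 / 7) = -2807 / 327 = -8.58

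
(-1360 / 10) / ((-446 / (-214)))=-65.26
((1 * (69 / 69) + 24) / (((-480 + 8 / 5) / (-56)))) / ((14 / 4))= 250 / 299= 0.84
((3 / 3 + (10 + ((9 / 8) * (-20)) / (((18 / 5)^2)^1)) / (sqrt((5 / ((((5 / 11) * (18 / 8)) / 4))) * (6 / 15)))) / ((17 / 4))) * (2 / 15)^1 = 8 / 255 + 7 * sqrt(110) / 792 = 0.12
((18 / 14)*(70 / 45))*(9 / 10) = 9 / 5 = 1.80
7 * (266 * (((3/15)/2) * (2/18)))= 20.69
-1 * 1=-1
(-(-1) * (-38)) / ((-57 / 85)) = 170 / 3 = 56.67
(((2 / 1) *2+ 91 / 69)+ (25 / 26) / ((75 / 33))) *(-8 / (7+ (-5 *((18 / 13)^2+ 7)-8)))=133913 / 132894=1.01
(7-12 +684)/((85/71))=48209/85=567.16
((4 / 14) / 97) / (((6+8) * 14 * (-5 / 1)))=-1 / 332710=-0.00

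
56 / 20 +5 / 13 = 207 / 65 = 3.18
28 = 28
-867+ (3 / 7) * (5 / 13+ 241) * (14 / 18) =-10225 / 13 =-786.54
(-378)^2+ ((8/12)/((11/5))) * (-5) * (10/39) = 183891208/1287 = 142883.61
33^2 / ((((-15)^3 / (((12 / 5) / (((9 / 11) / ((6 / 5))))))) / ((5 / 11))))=-0.52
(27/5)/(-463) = -27/2315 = -0.01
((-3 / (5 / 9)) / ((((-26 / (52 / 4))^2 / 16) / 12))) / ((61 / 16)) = -20736 / 305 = -67.99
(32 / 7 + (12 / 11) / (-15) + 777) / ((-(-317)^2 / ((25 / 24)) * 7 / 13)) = -19557005 / 1299925704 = -0.02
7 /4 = 1.75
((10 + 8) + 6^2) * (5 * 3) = 810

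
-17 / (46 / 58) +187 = 3808 / 23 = 165.57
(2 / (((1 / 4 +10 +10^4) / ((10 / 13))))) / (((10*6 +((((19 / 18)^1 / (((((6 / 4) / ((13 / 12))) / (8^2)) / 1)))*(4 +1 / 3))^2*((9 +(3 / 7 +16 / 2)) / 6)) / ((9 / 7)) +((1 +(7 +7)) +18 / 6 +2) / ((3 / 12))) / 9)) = 10628820 / 777099383496631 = 0.00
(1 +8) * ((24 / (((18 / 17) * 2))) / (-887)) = -0.11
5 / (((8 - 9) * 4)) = -5 / 4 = -1.25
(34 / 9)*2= 68 / 9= 7.56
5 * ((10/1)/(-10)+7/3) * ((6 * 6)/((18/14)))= 560/3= 186.67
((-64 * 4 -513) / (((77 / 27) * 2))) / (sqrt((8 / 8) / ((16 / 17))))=-41526 * sqrt(17) / 1309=-130.80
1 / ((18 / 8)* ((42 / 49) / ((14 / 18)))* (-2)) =-49 / 243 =-0.20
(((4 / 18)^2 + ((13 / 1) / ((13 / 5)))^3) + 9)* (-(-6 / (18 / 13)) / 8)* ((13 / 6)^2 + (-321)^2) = 261815615165 / 34992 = 7482156.35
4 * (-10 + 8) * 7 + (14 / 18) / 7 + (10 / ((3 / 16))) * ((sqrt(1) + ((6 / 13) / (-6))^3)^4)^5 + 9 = 368268673767696418171907691342201617182262453284156133319923411491258 / 61779394554702204403765198830996608620833637478976299440016759727609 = 5.96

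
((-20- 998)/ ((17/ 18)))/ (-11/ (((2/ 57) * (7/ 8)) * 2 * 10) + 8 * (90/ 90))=641340/ 5899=108.72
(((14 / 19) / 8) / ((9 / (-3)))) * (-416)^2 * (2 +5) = -2119936 / 57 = -37191.86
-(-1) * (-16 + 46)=30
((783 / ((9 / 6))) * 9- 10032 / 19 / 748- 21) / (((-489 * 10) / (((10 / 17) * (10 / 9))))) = -88330 / 141321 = -0.63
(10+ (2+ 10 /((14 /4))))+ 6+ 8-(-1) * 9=37.86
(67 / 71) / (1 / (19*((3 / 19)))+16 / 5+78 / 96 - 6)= -0.57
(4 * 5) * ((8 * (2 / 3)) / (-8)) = -40 / 3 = -13.33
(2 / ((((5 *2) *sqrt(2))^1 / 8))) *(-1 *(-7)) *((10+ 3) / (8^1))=12.87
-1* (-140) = 140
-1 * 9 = -9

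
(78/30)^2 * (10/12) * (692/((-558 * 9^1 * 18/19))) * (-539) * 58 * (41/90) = 356005763113/30508650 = 11669.01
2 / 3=0.67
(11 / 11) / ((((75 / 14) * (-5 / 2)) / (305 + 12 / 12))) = -2856 / 125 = -22.85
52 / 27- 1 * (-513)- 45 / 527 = 7325666 / 14229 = 514.84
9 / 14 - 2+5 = 51 / 14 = 3.64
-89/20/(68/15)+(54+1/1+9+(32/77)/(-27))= 35627435/565488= 63.00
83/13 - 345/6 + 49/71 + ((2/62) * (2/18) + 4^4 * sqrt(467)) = -25968869/515034 + 256 * sqrt(467) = 5481.79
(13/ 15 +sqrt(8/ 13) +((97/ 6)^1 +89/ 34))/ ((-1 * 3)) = -5011/ 765 - 2 * sqrt(26)/ 39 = -6.81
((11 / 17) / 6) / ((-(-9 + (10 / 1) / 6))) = 1 / 68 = 0.01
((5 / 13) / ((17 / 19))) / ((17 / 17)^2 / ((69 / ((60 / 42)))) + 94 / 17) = 45885 / 592436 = 0.08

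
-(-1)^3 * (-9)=-9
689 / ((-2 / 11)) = -7579 / 2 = -3789.50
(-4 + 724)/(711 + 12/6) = 720/713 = 1.01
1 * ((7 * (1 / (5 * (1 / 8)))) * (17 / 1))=952 / 5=190.40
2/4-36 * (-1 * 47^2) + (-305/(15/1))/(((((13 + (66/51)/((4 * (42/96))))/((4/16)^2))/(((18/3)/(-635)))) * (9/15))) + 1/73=28930544647367/363794040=79524.52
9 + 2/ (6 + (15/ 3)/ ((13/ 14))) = 679/ 74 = 9.18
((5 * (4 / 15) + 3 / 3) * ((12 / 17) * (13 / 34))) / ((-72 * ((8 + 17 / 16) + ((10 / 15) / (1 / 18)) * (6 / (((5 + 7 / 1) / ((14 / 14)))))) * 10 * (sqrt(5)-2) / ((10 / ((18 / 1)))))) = -182 * sqrt(5) / 5641569-364 / 5641569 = -0.00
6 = 6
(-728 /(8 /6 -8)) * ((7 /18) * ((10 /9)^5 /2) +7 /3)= 257535278 /885735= 290.76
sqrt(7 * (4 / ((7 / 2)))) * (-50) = -141.42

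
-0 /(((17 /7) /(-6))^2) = 0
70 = 70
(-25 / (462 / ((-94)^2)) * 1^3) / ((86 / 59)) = -3258275 / 9933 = -328.03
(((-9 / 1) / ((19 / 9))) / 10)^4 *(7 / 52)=301327047 / 67766920000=0.00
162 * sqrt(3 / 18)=27 * sqrt(6)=66.14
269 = 269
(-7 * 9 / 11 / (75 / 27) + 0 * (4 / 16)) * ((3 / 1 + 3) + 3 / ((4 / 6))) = -11907 / 550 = -21.65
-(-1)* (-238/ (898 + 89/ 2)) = -476/ 1885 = -0.25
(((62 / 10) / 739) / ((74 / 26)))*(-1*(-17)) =6851 / 136715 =0.05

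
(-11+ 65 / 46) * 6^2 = -7938 / 23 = -345.13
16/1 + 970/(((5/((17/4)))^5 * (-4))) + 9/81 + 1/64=-1053755161/11520000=-91.47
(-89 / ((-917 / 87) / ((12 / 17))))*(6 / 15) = 185832 / 77945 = 2.38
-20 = -20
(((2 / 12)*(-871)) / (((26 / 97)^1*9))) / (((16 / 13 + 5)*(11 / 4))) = -84487 / 24057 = -3.51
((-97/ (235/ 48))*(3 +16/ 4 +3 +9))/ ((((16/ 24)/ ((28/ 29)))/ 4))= -14861952/ 6815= -2180.77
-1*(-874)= 874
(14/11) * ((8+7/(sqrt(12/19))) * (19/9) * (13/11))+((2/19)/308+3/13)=96532421/3765762+12103 * sqrt(57)/3267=53.60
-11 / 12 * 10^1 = -55 / 6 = -9.17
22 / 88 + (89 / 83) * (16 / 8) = 795 / 332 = 2.39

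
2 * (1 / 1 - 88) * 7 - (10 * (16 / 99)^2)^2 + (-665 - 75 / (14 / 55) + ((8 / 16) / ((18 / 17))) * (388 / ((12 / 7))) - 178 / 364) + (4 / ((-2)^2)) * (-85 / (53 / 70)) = -4046579314085213 / 1853181822492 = -2183.58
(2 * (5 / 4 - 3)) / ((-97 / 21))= 147 / 194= 0.76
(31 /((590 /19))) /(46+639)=589 /404150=0.00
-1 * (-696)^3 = 337153536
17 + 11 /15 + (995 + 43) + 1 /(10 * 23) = 728459 /690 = 1055.74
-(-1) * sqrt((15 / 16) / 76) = sqrt(285) / 152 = 0.11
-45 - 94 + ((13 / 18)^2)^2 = -14563103 / 104976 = -138.73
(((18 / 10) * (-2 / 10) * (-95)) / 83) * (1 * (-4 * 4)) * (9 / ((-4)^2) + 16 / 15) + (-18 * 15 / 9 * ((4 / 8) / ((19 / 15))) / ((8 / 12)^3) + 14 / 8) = -15441299 / 315400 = -48.96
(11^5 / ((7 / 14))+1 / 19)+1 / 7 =42839592 / 133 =322102.20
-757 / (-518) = 757 / 518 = 1.46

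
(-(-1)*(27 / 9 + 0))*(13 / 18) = 13 / 6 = 2.17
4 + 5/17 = 73/17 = 4.29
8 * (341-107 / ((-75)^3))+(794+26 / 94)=69840180857 / 19828125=3522.28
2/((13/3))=6/13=0.46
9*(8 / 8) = 9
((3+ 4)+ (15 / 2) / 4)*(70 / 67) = 2485 / 268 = 9.27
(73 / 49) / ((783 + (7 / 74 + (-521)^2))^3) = 0.00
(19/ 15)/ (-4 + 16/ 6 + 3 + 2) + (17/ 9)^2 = 17434/ 4455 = 3.91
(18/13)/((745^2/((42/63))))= 12/7215325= 0.00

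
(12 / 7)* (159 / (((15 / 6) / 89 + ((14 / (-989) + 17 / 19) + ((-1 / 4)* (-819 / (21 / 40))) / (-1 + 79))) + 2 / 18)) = 57436871256 / 1268502179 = 45.28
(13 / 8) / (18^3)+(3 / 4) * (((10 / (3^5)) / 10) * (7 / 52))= 421 / 606528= 0.00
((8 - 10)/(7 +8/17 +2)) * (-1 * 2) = 68/161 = 0.42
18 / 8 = 9 / 4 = 2.25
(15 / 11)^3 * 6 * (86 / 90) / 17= 19350 / 22627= 0.86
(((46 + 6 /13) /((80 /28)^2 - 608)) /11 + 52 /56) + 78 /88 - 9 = -26450223 /3677674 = -7.19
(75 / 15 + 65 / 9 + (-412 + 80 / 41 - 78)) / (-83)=175580 / 30627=5.73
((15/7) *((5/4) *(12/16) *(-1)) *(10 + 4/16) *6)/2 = -27675/448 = -61.77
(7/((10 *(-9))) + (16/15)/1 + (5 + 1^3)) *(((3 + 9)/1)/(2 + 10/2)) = 1258/105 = 11.98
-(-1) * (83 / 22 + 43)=1029 / 22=46.77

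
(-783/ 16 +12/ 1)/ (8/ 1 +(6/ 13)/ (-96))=-7683/ 1663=-4.62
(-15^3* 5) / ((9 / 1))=-1875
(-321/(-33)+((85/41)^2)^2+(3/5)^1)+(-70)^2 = 766018656123/155416855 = 4928.80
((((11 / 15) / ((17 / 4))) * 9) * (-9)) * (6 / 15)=-2376 / 425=-5.59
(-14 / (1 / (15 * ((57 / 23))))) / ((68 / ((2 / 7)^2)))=-1710 / 2737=-0.62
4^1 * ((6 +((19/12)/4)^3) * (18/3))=145.49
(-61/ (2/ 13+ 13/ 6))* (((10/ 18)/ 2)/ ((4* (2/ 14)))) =-27755/ 2172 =-12.78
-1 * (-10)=10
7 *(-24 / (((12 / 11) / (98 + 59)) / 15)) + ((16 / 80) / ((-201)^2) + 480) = -73164190949 / 202005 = -362190.00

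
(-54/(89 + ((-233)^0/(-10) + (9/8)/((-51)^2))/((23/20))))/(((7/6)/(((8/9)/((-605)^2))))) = -425408/336503253625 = -0.00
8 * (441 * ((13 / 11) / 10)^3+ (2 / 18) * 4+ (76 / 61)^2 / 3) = 75320893853 / 5571732375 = 13.52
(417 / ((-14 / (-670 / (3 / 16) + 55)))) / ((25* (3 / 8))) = 1173716 / 105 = 11178.25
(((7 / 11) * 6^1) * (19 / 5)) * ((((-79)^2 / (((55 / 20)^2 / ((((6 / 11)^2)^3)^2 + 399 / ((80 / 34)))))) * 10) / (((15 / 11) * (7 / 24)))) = 484668536762581776414144 / 9493745839581025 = 51051349.48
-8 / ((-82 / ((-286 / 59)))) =-0.47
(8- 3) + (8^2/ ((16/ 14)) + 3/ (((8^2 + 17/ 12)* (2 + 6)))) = 95779/ 1570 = 61.01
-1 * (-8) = 8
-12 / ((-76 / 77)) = 231 / 19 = 12.16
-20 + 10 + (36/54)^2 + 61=463/9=51.44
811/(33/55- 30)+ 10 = -2585/147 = -17.59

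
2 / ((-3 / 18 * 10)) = -6 / 5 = -1.20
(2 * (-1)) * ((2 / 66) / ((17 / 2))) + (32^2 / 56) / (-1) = -71836 / 3927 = -18.29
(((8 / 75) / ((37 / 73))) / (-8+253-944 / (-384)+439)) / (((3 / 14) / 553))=36170624 / 45718125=0.79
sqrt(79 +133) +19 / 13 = 19 / 13 +2 * sqrt(53) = 16.02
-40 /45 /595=-8 /5355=-0.00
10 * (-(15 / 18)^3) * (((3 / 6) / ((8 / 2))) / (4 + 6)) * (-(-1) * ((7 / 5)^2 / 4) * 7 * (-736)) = 39445 / 216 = 182.62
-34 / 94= -17 / 47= -0.36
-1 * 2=-2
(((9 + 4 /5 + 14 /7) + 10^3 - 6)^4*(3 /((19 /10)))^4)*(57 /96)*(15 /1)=777146365762046415 /13718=56651579367403.88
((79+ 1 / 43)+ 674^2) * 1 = 19537266 / 43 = 454355.02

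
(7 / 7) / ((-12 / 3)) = -1 / 4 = -0.25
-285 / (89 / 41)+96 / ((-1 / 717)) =-6137733 / 89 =-68963.29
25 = 25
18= 18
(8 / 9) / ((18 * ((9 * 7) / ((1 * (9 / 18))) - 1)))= 4 / 10125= 0.00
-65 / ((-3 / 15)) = 325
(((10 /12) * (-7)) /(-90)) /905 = 0.00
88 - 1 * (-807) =895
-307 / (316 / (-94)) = 14429 / 158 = 91.32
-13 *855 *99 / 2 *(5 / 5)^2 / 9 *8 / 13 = -37620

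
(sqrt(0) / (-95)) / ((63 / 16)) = 0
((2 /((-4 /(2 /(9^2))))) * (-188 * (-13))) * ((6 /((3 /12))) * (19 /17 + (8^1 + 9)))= -6022016 /459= -13119.86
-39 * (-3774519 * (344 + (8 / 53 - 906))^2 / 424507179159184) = 32633021170565361 / 298110166564536964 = 0.11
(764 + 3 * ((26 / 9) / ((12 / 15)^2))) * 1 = 18661 / 24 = 777.54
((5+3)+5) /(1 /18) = 234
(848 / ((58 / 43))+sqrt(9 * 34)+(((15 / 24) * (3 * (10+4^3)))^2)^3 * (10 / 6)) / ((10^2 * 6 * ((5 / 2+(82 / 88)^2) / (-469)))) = -80160950712491903742103 / 29047142400 - 113498 * sqrt(34) / 163025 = -2759684570989.32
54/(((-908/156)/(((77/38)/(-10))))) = 81081/43130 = 1.88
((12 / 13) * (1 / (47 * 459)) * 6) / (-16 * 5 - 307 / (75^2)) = -15000 / 4677338809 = -0.00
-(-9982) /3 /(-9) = -9982 /27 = -369.70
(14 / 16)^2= 49 / 64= 0.77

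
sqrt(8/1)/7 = 2 * sqrt(2)/7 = 0.40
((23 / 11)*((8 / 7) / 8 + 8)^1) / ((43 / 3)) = 3933 / 3311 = 1.19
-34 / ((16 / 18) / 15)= -2295 / 4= -573.75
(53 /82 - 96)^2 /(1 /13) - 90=118110.16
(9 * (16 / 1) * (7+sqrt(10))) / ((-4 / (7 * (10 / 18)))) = -980 - 140 * sqrt(10) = -1422.72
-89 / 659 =-0.14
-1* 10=-10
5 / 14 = 0.36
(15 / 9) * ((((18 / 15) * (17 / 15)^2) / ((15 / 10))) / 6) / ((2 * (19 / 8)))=0.06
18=18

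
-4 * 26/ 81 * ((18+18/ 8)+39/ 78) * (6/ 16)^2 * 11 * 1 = -11869/ 288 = -41.21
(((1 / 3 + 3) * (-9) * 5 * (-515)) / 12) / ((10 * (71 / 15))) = 38625 / 284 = 136.00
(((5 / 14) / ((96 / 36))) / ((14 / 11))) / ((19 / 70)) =825 / 2128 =0.39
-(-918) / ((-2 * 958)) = -459 / 958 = -0.48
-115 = -115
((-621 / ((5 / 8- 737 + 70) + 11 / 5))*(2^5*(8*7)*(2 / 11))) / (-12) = -25.39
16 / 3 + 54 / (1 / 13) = 2122 / 3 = 707.33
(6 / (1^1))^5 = 7776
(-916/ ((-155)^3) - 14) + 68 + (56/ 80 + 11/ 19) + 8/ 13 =102823344229/ 1839594250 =55.89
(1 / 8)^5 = 1 / 32768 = 0.00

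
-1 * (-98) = 98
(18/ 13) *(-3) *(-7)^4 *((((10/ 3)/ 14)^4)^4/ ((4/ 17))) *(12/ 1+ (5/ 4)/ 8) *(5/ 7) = -5045318603515625/ 128521018278947391552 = -0.00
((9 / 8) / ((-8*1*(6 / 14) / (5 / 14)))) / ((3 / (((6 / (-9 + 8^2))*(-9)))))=27 / 704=0.04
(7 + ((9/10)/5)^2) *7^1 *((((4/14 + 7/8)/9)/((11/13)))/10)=2971189/3960000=0.75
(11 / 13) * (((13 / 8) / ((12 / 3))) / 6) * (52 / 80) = 143 / 3840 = 0.04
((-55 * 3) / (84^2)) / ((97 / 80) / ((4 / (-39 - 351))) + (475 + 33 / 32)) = -11 / 168315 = -0.00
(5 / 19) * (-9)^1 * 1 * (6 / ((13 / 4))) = -1080 / 247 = -4.37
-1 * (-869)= 869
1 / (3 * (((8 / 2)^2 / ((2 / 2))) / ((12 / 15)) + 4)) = 1 / 72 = 0.01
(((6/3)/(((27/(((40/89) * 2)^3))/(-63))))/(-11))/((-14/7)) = -3584000/23263977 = -0.15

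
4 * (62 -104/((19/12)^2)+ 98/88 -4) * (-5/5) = -280017/3971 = -70.52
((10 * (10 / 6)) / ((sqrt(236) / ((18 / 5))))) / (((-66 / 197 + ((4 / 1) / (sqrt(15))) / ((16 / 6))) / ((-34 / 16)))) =-3298765 * sqrt(885) / 1152742 - 5525850 * sqrt(59) / 576371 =-158.77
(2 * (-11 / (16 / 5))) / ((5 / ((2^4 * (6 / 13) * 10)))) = -1320 / 13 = -101.54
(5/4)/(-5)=-1/4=-0.25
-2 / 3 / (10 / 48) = -16 / 5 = -3.20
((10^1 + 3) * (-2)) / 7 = -26 / 7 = -3.71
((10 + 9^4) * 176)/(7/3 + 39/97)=84135084/199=422789.37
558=558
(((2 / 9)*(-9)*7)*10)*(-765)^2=-81931500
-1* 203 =-203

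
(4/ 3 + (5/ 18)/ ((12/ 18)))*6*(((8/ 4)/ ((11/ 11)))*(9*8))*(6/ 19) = 9072/ 19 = 477.47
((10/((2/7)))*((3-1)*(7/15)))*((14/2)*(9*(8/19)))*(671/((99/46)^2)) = 708369088/5643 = 125530.58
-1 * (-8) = 8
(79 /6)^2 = 6241 /36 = 173.36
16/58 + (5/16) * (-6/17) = 653/3944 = 0.17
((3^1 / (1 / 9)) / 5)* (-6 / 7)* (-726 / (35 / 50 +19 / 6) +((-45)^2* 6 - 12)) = -56142234 / 1015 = -55312.55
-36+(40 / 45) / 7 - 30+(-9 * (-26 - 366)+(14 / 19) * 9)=4152104 / 1197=3468.76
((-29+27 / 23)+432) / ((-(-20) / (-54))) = -125496 / 115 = -1091.27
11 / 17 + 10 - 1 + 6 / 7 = 1250 / 119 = 10.50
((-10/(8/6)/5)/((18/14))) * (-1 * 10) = 35/3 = 11.67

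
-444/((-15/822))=121656/5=24331.20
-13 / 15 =-0.87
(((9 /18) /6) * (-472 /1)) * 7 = -826 /3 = -275.33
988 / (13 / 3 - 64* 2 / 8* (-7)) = 2964 / 349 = 8.49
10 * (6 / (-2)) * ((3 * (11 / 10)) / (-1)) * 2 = 198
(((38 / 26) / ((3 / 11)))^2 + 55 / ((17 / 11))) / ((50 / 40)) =6651128 / 129285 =51.45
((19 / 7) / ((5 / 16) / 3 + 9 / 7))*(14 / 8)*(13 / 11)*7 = 145236 / 5137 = 28.27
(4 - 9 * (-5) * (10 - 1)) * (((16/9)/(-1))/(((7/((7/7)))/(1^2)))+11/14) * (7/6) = 27403/108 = 253.73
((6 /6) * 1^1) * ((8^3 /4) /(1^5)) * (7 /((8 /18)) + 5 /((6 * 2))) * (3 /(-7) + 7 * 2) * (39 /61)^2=299008320 /26047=11479.57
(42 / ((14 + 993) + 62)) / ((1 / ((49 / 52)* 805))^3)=1288828632968625 / 75154976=17148946.11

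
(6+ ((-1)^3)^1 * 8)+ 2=0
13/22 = 0.59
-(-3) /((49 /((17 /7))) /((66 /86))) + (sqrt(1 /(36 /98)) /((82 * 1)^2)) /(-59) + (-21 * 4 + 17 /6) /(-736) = 14614891 /65131584 - 7 * sqrt(2) /2380296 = 0.22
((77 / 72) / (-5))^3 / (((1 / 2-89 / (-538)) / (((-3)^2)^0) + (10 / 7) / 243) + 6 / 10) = -859651639 / 111688396800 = -0.01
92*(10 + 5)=1380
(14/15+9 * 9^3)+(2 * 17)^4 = 20143469/15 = 1342897.93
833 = 833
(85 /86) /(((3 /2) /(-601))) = -51085 /129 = -396.01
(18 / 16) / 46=9 / 368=0.02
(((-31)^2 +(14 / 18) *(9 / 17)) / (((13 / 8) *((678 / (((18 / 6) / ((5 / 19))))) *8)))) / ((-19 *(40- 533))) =8172 / 61558445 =0.00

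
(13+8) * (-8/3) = -56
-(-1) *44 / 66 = 2 / 3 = 0.67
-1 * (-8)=8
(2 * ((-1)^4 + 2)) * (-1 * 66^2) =-26136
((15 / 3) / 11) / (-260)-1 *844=-482769 / 572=-844.00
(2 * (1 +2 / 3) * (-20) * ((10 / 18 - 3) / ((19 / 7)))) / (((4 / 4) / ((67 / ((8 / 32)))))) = 8254400 / 513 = 16090.45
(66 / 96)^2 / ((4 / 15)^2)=27225 / 4096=6.65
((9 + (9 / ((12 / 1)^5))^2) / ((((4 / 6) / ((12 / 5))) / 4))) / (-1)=-6879707137 / 53084160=-129.60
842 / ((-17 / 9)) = -7578 / 17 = -445.76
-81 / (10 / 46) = -1863 / 5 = -372.60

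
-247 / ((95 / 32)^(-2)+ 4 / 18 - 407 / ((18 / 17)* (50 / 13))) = 2.48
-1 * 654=-654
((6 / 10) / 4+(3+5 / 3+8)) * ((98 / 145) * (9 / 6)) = 37681 / 2900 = 12.99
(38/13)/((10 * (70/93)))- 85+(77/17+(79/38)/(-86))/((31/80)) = -142981232497/1959043450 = -72.99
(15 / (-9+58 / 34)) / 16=-0.13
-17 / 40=-0.42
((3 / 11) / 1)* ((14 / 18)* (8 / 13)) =0.13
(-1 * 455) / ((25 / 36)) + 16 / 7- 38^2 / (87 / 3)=-713248 / 1015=-702.71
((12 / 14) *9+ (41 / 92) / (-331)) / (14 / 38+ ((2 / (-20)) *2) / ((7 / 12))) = 301.71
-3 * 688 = -2064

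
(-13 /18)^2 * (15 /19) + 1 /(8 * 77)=130643 /316008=0.41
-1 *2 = -2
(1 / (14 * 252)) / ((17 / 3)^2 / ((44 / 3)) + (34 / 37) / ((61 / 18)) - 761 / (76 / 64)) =-471713 / 1062396795054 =-0.00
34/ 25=1.36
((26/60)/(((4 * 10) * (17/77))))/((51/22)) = 11011/520200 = 0.02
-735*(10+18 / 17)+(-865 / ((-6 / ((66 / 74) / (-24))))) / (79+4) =-20368999195 / 2505936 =-8128.30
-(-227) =227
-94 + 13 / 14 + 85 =-113 / 14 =-8.07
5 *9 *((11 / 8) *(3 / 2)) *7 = 10395 / 16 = 649.69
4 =4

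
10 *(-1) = -10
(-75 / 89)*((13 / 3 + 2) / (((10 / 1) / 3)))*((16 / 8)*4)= -1140 / 89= -12.81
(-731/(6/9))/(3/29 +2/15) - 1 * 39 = -961989/206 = -4669.85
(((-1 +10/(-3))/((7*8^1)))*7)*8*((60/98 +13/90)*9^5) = -94874247/490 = -193620.91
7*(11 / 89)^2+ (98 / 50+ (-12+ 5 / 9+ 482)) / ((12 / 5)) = 210646604 / 1069335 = 196.99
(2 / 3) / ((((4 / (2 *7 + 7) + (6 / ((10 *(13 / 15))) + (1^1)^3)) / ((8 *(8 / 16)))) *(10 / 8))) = 1456 / 1285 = 1.13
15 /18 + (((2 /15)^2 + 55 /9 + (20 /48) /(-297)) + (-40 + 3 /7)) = -20339237 /623700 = -32.61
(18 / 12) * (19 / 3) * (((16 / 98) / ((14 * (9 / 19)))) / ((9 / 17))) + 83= 2318263 / 27783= 83.44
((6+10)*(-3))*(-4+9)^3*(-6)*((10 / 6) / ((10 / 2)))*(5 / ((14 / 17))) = 510000 / 7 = 72857.14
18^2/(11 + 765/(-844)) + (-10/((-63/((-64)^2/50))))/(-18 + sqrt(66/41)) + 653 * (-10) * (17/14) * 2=-4455520097242/281510355 - 2048 * sqrt(2706)/2081835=-15827.25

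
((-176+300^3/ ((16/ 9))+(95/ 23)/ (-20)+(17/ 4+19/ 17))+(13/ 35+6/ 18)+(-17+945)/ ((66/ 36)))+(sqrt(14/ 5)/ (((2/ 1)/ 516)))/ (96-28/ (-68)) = 4386* sqrt(70)/ 8195+6858902698324/ 451605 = 15187840.53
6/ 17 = 0.35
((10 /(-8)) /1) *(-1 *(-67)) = -335 /4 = -83.75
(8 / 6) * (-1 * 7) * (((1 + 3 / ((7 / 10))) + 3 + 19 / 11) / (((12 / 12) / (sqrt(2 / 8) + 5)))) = -514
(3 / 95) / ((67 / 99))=297 / 6365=0.05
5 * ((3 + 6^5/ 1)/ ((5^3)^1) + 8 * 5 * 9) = 52779/ 25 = 2111.16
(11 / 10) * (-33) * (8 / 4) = -363 / 5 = -72.60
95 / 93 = 1.02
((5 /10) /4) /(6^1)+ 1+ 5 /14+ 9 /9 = 799 /336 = 2.38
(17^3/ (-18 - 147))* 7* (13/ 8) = -447083/ 1320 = -338.70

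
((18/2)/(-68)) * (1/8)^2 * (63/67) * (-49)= 27783/291584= 0.10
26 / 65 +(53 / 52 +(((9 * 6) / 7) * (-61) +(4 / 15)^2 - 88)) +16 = -44314541 / 81900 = -541.08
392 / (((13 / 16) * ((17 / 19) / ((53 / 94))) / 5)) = 15789760 / 10387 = 1520.15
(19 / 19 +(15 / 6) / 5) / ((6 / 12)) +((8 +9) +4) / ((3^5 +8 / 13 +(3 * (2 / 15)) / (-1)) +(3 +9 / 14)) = 693033 / 224641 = 3.09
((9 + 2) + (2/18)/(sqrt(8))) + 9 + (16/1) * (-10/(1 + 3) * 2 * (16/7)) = -1140/7 + sqrt(2)/36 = -162.82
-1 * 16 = -16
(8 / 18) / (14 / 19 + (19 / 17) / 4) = 5168 / 11817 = 0.44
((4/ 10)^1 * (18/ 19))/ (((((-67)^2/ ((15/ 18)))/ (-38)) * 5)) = -12/ 22445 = -0.00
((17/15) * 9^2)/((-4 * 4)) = -5.74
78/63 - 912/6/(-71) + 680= 1018918/1491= 683.38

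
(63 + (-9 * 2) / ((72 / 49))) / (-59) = -203 / 236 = -0.86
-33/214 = -0.15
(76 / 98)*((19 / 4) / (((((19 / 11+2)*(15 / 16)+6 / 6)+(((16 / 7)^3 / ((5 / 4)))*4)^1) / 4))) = 4447520 / 12890901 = 0.35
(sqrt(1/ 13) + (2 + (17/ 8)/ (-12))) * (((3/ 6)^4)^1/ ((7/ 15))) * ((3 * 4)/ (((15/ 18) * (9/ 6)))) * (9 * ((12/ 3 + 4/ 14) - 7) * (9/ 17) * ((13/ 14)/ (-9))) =1539 * sqrt(13)/ 11662 + 166725/ 53312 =3.60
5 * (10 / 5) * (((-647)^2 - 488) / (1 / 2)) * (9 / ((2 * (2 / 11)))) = 206969895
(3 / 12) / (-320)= -1 / 1280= -0.00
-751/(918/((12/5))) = -1502/765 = -1.96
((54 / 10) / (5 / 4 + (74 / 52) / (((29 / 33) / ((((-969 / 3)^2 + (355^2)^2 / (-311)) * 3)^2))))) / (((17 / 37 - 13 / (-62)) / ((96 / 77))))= 66712494198528 / 250994656075465158775334621975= 0.00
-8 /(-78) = 4 /39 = 0.10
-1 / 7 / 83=-1 / 581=-0.00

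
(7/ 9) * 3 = 7/ 3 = 2.33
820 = 820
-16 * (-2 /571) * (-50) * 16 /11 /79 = -25600 /496199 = -0.05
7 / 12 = 0.58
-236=-236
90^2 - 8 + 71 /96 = 776903 /96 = 8092.74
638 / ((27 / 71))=45298 / 27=1677.70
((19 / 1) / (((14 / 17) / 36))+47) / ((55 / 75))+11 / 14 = 184411 / 154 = 1197.47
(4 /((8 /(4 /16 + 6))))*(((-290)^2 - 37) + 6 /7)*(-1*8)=-14711175 /7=-2101596.43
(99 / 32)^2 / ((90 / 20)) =1089 / 512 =2.13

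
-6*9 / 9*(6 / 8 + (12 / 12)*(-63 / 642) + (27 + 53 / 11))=-458607 / 2354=-194.82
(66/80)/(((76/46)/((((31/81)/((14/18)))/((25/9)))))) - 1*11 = -2902471/266000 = -10.91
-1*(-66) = 66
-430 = -430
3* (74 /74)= 3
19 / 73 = 0.26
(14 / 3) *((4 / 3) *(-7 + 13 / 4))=-70 / 3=-23.33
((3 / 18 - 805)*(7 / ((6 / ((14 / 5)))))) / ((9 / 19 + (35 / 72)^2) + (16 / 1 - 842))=1294790112 / 406438825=3.19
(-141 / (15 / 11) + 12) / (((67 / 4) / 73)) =-133444 / 335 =-398.34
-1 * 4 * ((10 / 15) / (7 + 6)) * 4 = -32 / 39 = -0.82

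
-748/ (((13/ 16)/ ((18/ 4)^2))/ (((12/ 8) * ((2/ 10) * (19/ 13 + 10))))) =-54165672/ 845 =-64101.39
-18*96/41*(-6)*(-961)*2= -19927296/41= -486031.61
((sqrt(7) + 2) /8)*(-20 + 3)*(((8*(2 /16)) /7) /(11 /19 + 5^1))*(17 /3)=-5491*sqrt(7) /17808 - 5491 /8904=-1.43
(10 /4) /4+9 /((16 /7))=4.56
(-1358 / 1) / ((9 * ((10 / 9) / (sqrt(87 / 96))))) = -679 * sqrt(58) / 40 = -129.28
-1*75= -75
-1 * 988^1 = -988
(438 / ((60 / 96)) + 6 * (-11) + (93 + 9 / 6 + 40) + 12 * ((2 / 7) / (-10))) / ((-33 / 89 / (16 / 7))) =-38324824 / 8085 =-4740.24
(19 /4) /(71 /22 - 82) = -209 /3466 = -0.06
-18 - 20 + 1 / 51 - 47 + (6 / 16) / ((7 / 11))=-241021 / 2856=-84.39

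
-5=-5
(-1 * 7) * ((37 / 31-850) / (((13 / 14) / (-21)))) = -54152154 / 403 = -134372.59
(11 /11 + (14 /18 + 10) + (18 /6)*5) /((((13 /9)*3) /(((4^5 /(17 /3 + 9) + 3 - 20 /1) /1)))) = 140021 /429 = 326.39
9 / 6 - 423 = -843 / 2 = -421.50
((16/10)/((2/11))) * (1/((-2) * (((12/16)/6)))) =-176/5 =-35.20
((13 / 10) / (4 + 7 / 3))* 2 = 39 / 95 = 0.41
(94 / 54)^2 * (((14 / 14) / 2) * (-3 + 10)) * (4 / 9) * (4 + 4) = 247408 / 6561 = 37.71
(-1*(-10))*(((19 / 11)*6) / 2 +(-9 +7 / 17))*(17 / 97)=-6370 / 1067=-5.97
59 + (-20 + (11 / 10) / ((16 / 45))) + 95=4387 / 32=137.09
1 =1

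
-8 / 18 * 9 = -4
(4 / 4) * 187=187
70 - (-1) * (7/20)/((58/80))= 2044/29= 70.48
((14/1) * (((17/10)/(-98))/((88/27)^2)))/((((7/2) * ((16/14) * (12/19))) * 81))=-969/8673280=-0.00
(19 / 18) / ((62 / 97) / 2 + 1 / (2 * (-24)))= 14744 / 4173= 3.53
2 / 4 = 1 / 2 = 0.50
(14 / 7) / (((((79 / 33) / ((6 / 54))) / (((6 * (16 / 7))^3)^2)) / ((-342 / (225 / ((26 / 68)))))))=-1417835276402688 / 3950065175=-358939.72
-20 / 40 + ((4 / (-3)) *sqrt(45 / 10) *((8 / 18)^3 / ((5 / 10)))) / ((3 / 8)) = -2048 *sqrt(2) / 2187 - 1 / 2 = -1.82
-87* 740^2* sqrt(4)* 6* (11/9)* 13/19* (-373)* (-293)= -992736336363200/19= -52249280861221.05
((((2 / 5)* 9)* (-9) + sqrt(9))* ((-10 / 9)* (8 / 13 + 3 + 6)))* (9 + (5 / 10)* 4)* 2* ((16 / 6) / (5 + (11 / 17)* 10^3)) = 7330400 / 259389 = 28.26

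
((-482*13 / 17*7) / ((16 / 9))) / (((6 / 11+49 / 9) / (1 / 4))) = -19540521 / 322592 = -60.57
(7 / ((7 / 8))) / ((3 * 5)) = 8 / 15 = 0.53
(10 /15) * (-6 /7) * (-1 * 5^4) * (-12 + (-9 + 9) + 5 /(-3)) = -102500 /21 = -4880.95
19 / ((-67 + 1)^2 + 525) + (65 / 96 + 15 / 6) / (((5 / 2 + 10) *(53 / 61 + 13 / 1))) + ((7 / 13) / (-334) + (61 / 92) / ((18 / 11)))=7023646363171 / 16495170812640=0.43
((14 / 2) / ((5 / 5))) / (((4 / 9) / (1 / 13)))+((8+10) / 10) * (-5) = -405 / 52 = -7.79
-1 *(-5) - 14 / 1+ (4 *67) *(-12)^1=-3225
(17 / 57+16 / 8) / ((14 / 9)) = 393 / 266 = 1.48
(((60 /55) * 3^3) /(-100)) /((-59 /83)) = 6723 /16225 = 0.41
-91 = -91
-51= -51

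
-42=-42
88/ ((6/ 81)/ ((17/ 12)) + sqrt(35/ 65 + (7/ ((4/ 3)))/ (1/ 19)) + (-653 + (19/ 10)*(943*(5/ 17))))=-963901224/ 1371160877 - 2059992*sqrt(67795)/ 9598126139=-0.76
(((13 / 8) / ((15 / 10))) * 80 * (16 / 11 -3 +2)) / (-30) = -130 / 99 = -1.31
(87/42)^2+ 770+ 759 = 300525/196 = 1533.29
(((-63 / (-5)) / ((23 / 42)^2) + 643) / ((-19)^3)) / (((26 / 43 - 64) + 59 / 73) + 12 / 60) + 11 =39086670987999 / 3552816685226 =11.00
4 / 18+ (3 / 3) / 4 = 17 / 36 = 0.47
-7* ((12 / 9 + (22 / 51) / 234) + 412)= -2893.35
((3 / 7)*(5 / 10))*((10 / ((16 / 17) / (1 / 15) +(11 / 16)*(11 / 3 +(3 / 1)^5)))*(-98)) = -8568 / 7495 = -1.14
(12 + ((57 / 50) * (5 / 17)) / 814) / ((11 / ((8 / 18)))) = 184513 / 380545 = 0.48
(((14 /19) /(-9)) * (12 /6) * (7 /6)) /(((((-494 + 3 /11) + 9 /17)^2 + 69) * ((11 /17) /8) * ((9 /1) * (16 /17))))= -45017819 /39283360573365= -0.00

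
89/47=1.89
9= 9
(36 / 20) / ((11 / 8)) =72 / 55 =1.31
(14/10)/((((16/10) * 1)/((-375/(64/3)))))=-7875/512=-15.38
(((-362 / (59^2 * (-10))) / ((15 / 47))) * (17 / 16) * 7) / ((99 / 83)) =84023639 / 413542800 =0.20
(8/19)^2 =64/361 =0.18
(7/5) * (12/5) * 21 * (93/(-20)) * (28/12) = -95697/125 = -765.58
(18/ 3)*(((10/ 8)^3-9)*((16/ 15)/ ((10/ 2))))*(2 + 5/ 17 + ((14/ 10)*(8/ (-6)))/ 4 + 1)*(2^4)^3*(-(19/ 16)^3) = 2230347889/ 12750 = 174929.25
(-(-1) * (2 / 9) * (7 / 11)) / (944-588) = 7 / 17622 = 0.00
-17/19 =-0.89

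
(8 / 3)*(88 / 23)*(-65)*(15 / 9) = -228800 / 207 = -1105.31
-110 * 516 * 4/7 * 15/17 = -3405600/119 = -28618.49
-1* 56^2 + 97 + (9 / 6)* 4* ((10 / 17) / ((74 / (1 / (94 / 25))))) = -89841582 / 29563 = -3038.99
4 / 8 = 1 / 2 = 0.50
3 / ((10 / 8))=2.40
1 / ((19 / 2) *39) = 2 / 741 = 0.00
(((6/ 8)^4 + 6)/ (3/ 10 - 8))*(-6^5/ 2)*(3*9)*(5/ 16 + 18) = 201849165/ 128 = 1576946.60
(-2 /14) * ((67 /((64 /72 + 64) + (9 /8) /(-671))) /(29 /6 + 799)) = -19421424 /105835029391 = -0.00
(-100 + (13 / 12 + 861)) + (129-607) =284.08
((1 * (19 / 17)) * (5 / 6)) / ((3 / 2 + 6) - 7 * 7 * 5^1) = -1 / 255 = -0.00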